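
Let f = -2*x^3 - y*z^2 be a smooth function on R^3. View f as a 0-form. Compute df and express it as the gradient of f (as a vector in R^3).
df = (-6*x^2) dx + (-z^2) dy + (-2*y*z) dz; grad f = (-6*x^2, -z^2, -2*y*z)

For a 0-form f, d f = (∂f/∂x) dx + (∂f/∂y) dy + (∂f/∂z) dz. The components of the vector representation are exactly the entries of grad f in Cartesian coordinates:
  ∂f/∂x = -6*x^2
  ∂f/∂y = -z^2
  ∂f/∂z = -2*y*z.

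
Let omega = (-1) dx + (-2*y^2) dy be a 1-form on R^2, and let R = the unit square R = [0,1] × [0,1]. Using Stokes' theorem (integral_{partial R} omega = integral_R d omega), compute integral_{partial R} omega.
integral_(partial R) omega = 0

Stokes: integral_partial_R omega = integral_R d omega with d omega = (∂Q/∂x - ∂P/∂y) dx ∧ dy.
  ∂Q/∂x = 0
  ∂P/∂y = 0
  integrand = ∂Q/∂x - ∂P/∂y = 0.
Integrating over R: integral_0^1 integral_0^1 (0) dx dy = 0.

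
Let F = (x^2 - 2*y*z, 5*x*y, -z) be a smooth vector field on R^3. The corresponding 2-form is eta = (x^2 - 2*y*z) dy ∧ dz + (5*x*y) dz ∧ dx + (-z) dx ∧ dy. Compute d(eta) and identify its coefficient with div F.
d(eta) = (7*x - 1) dx ∧ dy ∧ dz; div F = 7*x - 1

For a 2-form in R^3 of the form above, applying d gives a 3-form with coefficient ∂P/∂x + ∂Q/∂y + ∂R/∂z:
  ∂P/∂x = 2*x
  ∂Q/∂y = 5*x
  ∂R/∂z = -1
Sum = 7*x - 1, which is exactly div F.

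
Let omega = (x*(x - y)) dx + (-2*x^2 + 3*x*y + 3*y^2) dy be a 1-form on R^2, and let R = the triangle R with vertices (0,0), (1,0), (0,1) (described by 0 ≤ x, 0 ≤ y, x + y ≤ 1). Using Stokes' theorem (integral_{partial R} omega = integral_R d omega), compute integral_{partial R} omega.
integral_(partial R) omega = 0

Stokes: integral_partial_R omega = integral_R d omega with d omega = (∂Q/∂x - ∂P/∂y) dx ∧ dy.
  ∂Q/∂x = -4*x + 3*y
  ∂P/∂y = -x
  integrand = ∂Q/∂x - ∂P/∂y = -3*x + 3*y.
Integrating over R: integral_0^1 integral_0^{1-x} (-3*x + 3*y) dy dx = 0.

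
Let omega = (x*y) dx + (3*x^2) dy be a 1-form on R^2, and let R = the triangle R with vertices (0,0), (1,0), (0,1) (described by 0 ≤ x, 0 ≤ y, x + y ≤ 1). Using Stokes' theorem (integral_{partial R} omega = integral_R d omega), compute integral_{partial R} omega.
integral_(partial R) omega = 5/6

Stokes: integral_partial_R omega = integral_R d omega with d omega = (∂Q/∂x - ∂P/∂y) dx ∧ dy.
  ∂Q/∂x = 6*x
  ∂P/∂y = x
  integrand = ∂Q/∂x - ∂P/∂y = 5*x.
Integrating over R: integral_0^1 integral_0^{1-x} (5*x) dy dx = 5/6.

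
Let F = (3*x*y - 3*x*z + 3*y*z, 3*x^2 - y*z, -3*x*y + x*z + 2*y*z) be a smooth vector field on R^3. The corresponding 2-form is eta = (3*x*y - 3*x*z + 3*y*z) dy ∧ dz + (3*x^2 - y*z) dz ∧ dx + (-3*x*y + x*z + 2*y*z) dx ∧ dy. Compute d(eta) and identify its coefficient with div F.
d(eta) = (x + 5*y - 4*z) dx ∧ dy ∧ dz; div F = x + 5*y - 4*z

For a 2-form in R^3 of the form above, applying d gives a 3-form with coefficient ∂P/∂x + ∂Q/∂y + ∂R/∂z:
  ∂P/∂x = 3*y - 3*z
  ∂Q/∂y = -z
  ∂R/∂z = x + 2*y
Sum = x + 5*y - 4*z, which is exactly div F.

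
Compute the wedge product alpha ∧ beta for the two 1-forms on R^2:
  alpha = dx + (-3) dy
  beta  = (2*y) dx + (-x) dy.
alpha ∧ beta = (-x + 6*y) dx ∧ dy

Distribute the wedge, using dx_i ∧ dx_j = -dx_j ∧ dx_i and dx_i ∧ dx_i = 0. For each pair (i, j) with i < j, the coefficient of dx_i ∧ dx_j in alpha ∧ beta is (alpha_i * beta_j - alpha_j * beta_i). Collecting: alpha ∧ beta = (-x + 6*y) dx ∧ dy.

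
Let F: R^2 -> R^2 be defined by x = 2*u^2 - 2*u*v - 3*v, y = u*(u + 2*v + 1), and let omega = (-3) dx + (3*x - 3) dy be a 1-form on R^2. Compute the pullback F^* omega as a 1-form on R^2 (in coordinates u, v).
F^* omega = (12*u^3 + 6*u^2 - 12*u*v^2 - 24*u*v - 18*u - 18*v^2 - 9*v - 3) du + (12*u^3 - 12*u^2*v - 18*u*v + 9) dv

Using F^*(f dg) = (f ∘ F) d(g ∘ F), substitute each coordinate x_i by F_i(u, v) in f_i, and replace dx_i by d F_i = (∂F_i/∂u) du + (∂F_i/∂v) dv.
  For the x component: f_1(F) = -3; d F_1 = (4*u - 2*v) du + (-2*u - 3) dv
  For the y component: f_2(F) = 6*u^2 - 6*u*v - 9*v - 3; d F_2 = (2*u + 2*v + 1) du + (2*u) dv
Combining and collecting du, dv coefficients:
  coeff of du: 12*u^3 + 6*u^2 - 12*u*v^2 - 24*u*v - 18*u - 18*v^2 - 9*v - 3
  coeff of dv: 12*u^3 - 12*u^2*v - 18*u*v + 9
F^* omega = (12*u^3 + 6*u^2 - 12*u*v^2 - 24*u*v - 18*u - 18*v^2 - 9*v - 3) du + (12*u^3 - 12*u^2*v - 18*u*v + 9) dv.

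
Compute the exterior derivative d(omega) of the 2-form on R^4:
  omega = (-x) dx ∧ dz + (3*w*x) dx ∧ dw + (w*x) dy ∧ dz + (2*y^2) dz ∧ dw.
d(omega) = (w) dx ∧ dy ∧ dz + (x + 4*y) dy ∧ dz ∧ dw

For a 2-form omega = sum_{i<j} g_{ij} dx_i ∧ dx_j, the exterior derivative is
  d(omega) = sum_{i<j} d(g_{ij}) ∧ dx_i ∧ dx_j = sum_{i<j, k} (∂g_{ij}/∂x_k) dx_k ∧ dx_i ∧ dx_j.
Expand each term, using dx_k ∧ dx_i ∧ dx_j = sgn(permutation) dx_{(a)} ∧ dx_{(b)} ∧ dx_{(c)} with (a < b < c) sorted:
  d(w*x) includes (∂/∂x)(w*x) dx = (w) dx, which multiplied by dy ∧ dz gives (w) dx ∧ dy ∧ dz
  d(w*x) includes (∂/∂w)(w*x) dw = (x) dw, which multiplied by dy ∧ dz gives (x) dy ∧ dz ∧ dw
  d(2*y^2) includes (∂/∂y)(2*y^2) dy = (4*y) dy, which multiplied by dz ∧ dw gives (4*y) dy ∧ dz ∧ dw
Collecting like 3-forms: d(omega) = (w) dx ∧ dy ∧ dz + (x + 4*y) dy ∧ dz ∧ dw.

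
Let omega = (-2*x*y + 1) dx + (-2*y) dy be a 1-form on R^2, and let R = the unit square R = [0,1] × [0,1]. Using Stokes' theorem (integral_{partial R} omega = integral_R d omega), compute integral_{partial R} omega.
integral_(partial R) omega = 1

Stokes: integral_partial_R omega = integral_R d omega with d omega = (∂Q/∂x - ∂P/∂y) dx ∧ dy.
  ∂Q/∂x = 0
  ∂P/∂y = -2*x
  integrand = ∂Q/∂x - ∂P/∂y = 2*x.
Integrating over R: integral_0^1 integral_0^1 (2*x) dx dy = 1.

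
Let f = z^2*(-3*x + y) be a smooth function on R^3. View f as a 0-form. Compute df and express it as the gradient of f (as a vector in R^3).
df = (-3*z^2) dx + (z^2) dy + (2*z*(-3*x + y)) dz; grad f = (-3*z^2, z^2, 2*z*(-3*x + y))

For a 0-form f, d f = (∂f/∂x) dx + (∂f/∂y) dy + (∂f/∂z) dz. The components of the vector representation are exactly the entries of grad f in Cartesian coordinates:
  ∂f/∂x = -3*z^2
  ∂f/∂y = z^2
  ∂f/∂z = 2*z*(-3*x + y).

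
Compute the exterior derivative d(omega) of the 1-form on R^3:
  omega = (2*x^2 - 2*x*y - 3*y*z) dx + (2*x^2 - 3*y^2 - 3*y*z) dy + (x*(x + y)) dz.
d(omega) = (6*x + 3*z) dx ∧ dy + (2*x + 4*y) dx ∧ dz + (x + 3*y) dy ∧ dz

For a 1-form omega = sum_i f_i dx_i, the exterior derivative is
  d(omega) = sum_{i < j} (∂f_j/∂x_i - ∂f_i/∂x_j) dx_i ∧ dx_j.
  coefficient of dx ∧ dy: ∂f_2/∂x - ∂f_1/∂y = ∂(2*x^2 - 3*y^2 - 3*y*z)/∂x - ∂(2*x^2 - 2*x*y - 3*y*z)/∂y = 6*x + 3*z
  coefficient of dx ∧ dz: ∂f_3/∂x - ∂f_1/∂z = ∂(x*(x + y))/∂x - ∂(2*x^2 - 2*x*y - 3*y*z)/∂z = 2*x + 4*y
  coefficient of dy ∧ dz: ∂f_3/∂y - ∂f_2/∂z = ∂(x*(x + y))/∂y - ∂(2*x^2 - 3*y^2 - 3*y*z)/∂z = x + 3*y
Assembling: d(omega) = (6*x + 3*z) dx ∧ dy + (2*x + 4*y) dx ∧ dz + (x + 3*y) dy ∧ dz.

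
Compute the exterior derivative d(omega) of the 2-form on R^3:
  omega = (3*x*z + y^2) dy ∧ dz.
d(omega) = (3*z) dx ∧ dy ∧ dz

For a 2-form omega = sum_{i<j} g_{ij} dx_i ∧ dx_j, the exterior derivative is
  d(omega) = sum_{i<j} d(g_{ij}) ∧ dx_i ∧ dx_j = sum_{i<j, k} (∂g_{ij}/∂x_k) dx_k ∧ dx_i ∧ dx_j.
Expand each term, using dx_k ∧ dx_i ∧ dx_j = sgn(permutation) dx_{(a)} ∧ dx_{(b)} ∧ dx_{(c)} with (a < b < c) sorted:
  d(3*x*z + y^2) includes (∂/∂x)(3*x*z + y^2) dx = (3*z) dx, which multiplied by dy ∧ dz gives (3*z) dx ∧ dy ∧ dz
Collecting like 3-forms: d(omega) = (3*z) dx ∧ dy ∧ dz.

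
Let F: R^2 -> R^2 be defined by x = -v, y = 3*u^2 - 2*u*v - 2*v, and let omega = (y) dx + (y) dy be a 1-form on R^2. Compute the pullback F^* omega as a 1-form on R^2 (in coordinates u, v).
F^* omega = (18*u^3 - 18*u^2*v + 4*u*v^2 - 12*u*v + 4*v^2) du + (-6*u^3 + 4*u^2*v - 9*u^2 + 10*u*v + 6*v) dv

Using F^*(f dg) = (f ∘ F) d(g ∘ F), substitute each coordinate x_i by F_i(u, v) in f_i, and replace dx_i by d F_i = (∂F_i/∂u) du + (∂F_i/∂v) dv.
  For the x component: f_1(F) = 3*u^2 - 2*u*v - 2*v; d F_1 = (0) du + (-1) dv
  For the y component: f_2(F) = 3*u^2 - 2*u*v - 2*v; d F_2 = (6*u - 2*v) du + (-2*u - 2) dv
Combining and collecting du, dv coefficients:
  coeff of du: 18*u^3 - 18*u^2*v + 4*u*v^2 - 12*u*v + 4*v^2
  coeff of dv: -6*u^3 + 4*u^2*v - 9*u^2 + 10*u*v + 6*v
F^* omega = (18*u^3 - 18*u^2*v + 4*u*v^2 - 12*u*v + 4*v^2) du + (-6*u^3 + 4*u^2*v - 9*u^2 + 10*u*v + 6*v) dv.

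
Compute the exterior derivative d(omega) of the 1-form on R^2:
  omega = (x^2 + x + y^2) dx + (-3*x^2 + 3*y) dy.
d(omega) = (-6*x - 2*y) dx ∧ dy

For a 1-form omega = sum_i f_i dx_i, the exterior derivative is
  d(omega) = sum_{i < j} (∂f_j/∂x_i - ∂f_i/∂x_j) dx_i ∧ dx_j.
  coefficient of dx ∧ dy: ∂f_2/∂x - ∂f_1/∂y = ∂(-3*x^2 + 3*y)/∂x - ∂(x^2 + x + y^2)/∂y = -6*x - 2*y
Assembling: d(omega) = (-6*x - 2*y) dx ∧ dy.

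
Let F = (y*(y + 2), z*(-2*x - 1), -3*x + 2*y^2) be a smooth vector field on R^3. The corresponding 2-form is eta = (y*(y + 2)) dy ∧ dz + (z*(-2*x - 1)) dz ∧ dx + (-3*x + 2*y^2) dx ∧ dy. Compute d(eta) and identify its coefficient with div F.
d(eta) = (0) dx ∧ dy ∧ dz; div F = 0

For a 2-form in R^3 of the form above, applying d gives a 3-form with coefficient ∂P/∂x + ∂Q/∂y + ∂R/∂z:
  ∂P/∂x = 0
  ∂Q/∂y = 0
  ∂R/∂z = 0
Sum = 0, which is exactly div F.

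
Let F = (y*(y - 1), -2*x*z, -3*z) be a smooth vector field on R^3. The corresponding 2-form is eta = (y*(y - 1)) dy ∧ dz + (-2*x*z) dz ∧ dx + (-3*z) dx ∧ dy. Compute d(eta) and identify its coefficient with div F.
d(eta) = (-3) dx ∧ dy ∧ dz; div F = -3

For a 2-form in R^3 of the form above, applying d gives a 3-form with coefficient ∂P/∂x + ∂Q/∂y + ∂R/∂z:
  ∂P/∂x = 0
  ∂Q/∂y = 0
  ∂R/∂z = -3
Sum = -3, which is exactly div F.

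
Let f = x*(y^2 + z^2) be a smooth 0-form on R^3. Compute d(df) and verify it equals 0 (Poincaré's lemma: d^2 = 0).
d(df) = 0

Step 1: df = sum_i (∂f/∂x_i) dx_i = (y^2 + z^2) dx + (2*x*y) dy + (2*x*z) dz.
Step 2: Apply d again. Using the 1-form formula, the coefficient of dx ∧ dy in d(df) is ∂^2 f/∂x ∂y - ∂^2 f/∂y ∂x = (2*y) - (2*y) = 0 (equality of mixed partials for smooth f).
Similarly for dx ∧ dz and dy ∧ dz — all coefficients vanish. So d(df) = 0.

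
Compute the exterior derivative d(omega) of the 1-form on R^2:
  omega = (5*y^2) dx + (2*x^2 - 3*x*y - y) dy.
d(omega) = (4*x - 13*y) dx ∧ dy

For a 1-form omega = sum_i f_i dx_i, the exterior derivative is
  d(omega) = sum_{i < j} (∂f_j/∂x_i - ∂f_i/∂x_j) dx_i ∧ dx_j.
  coefficient of dx ∧ dy: ∂f_2/∂x - ∂f_1/∂y = ∂(2*x^2 - 3*x*y - y)/∂x - ∂(5*y^2)/∂y = 4*x - 13*y
Assembling: d(omega) = (4*x - 13*y) dx ∧ dy.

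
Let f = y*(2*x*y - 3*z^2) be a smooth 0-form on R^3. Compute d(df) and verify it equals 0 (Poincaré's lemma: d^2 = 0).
d(df) = 0

Step 1: df = sum_i (∂f/∂x_i) dx_i = (2*y^2) dx + (4*x*y - 3*z^2) dy + (-6*y*z) dz.
Step 2: Apply d again. Using the 1-form formula, the coefficient of dx ∧ dy in d(df) is ∂^2 f/∂x ∂y - ∂^2 f/∂y ∂x = (4*y) - (4*y) = 0 (equality of mixed partials for smooth f).
Similarly for dx ∧ dz and dy ∧ dz — all coefficients vanish. So d(df) = 0.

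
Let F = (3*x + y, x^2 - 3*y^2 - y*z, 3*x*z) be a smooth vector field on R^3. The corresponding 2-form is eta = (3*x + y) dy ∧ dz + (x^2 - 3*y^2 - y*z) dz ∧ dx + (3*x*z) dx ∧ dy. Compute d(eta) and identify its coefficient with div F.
d(eta) = (3*x - 6*y - z + 3) dx ∧ dy ∧ dz; div F = 3*x - 6*y - z + 3

For a 2-form in R^3 of the form above, applying d gives a 3-form with coefficient ∂P/∂x + ∂Q/∂y + ∂R/∂z:
  ∂P/∂x = 3
  ∂Q/∂y = -6*y - z
  ∂R/∂z = 3*x
Sum = 3*x - 6*y - z + 3, which is exactly div F.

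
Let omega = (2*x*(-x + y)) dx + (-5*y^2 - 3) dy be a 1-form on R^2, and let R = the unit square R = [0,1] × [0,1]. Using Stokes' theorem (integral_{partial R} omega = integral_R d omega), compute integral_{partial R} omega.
integral_(partial R) omega = -1

Stokes: integral_partial_R omega = integral_R d omega with d omega = (∂Q/∂x - ∂P/∂y) dx ∧ dy.
  ∂Q/∂x = 0
  ∂P/∂y = 2*x
  integrand = ∂Q/∂x - ∂P/∂y = -2*x.
Integrating over R: integral_0^1 integral_0^1 (-2*x) dx dy = -1.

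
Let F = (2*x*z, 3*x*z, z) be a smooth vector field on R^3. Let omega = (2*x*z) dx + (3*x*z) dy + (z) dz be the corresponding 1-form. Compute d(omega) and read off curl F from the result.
d(omega) = (-3*x) dy ∧ dz + (2*x) dz ∧ dx + (3*z) dx ∧ dy; curl F = (-3*x, 2*x, 3*z)

d omega = sum_{i<j} (∂f_j/∂x_i - ∂f_i/∂x_j) dx_i ∧ dx_j. Under the identification (dy ∧ dz, dz ∧ dx, dx ∧ dy) ↔ (e_x, e_y, e_z), the coefficients are exactly the components of curl F. Compute:
  ∂R/∂y - ∂Q/∂z = (0) - (3*x) = -3*x
  ∂P/∂z - ∂R/∂x = (2*x) - (0) = 2*x
  ∂Q/∂x - ∂P/∂y = (3*z) - (0) = 3*z.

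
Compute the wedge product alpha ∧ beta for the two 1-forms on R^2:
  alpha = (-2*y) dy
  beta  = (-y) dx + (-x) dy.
alpha ∧ beta = (-2*y^2) dx ∧ dy

Distribute the wedge, using dx_i ∧ dx_j = -dx_j ∧ dx_i and dx_i ∧ dx_i = 0. For each pair (i, j) with i < j, the coefficient of dx_i ∧ dx_j in alpha ∧ beta is (alpha_i * beta_j - alpha_j * beta_i). Collecting: alpha ∧ beta = (-2*y^2) dx ∧ dy.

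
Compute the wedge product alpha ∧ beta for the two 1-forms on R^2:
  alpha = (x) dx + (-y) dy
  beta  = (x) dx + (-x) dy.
alpha ∧ beta = (x*(-x + y)) dx ∧ dy

Distribute the wedge, using dx_i ∧ dx_j = -dx_j ∧ dx_i and dx_i ∧ dx_i = 0. For each pair (i, j) with i < j, the coefficient of dx_i ∧ dx_j in alpha ∧ beta is (alpha_i * beta_j - alpha_j * beta_i). Collecting: alpha ∧ beta = (x*(-x + y)) dx ∧ dy.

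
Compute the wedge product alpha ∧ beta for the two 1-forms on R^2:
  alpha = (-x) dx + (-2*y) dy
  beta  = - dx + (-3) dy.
alpha ∧ beta = (3*x - 2*y) dx ∧ dy

Distribute the wedge, using dx_i ∧ dx_j = -dx_j ∧ dx_i and dx_i ∧ dx_i = 0. For each pair (i, j) with i < j, the coefficient of dx_i ∧ dx_j in alpha ∧ beta is (alpha_i * beta_j - alpha_j * beta_i). Collecting: alpha ∧ beta = (3*x - 2*y) dx ∧ dy.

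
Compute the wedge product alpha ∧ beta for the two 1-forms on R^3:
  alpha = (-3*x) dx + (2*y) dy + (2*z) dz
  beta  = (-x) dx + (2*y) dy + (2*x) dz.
alpha ∧ beta = (-4*x*y) dx ∧ dy + (2*x*(-3*x + z)) dx ∧ dz + (4*y*(x - z)) dy ∧ dz

Distribute the wedge, using dx_i ∧ dx_j = -dx_j ∧ dx_i and dx_i ∧ dx_i = 0. For each pair (i, j) with i < j, the coefficient of dx_i ∧ dx_j in alpha ∧ beta is (alpha_i * beta_j - alpha_j * beta_i). Collecting: alpha ∧ beta = (-4*x*y) dx ∧ dy + (2*x*(-3*x + z)) dx ∧ dz + (4*y*(x - z)) dy ∧ dz.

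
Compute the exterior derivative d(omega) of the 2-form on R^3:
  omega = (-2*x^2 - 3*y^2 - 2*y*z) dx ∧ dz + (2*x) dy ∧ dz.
d(omega) = (6*y + 2*z + 2) dx ∧ dy ∧ dz

For a 2-form omega = sum_{i<j} g_{ij} dx_i ∧ dx_j, the exterior derivative is
  d(omega) = sum_{i<j} d(g_{ij}) ∧ dx_i ∧ dx_j = sum_{i<j, k} (∂g_{ij}/∂x_k) dx_k ∧ dx_i ∧ dx_j.
Expand each term, using dx_k ∧ dx_i ∧ dx_j = sgn(permutation) dx_{(a)} ∧ dx_{(b)} ∧ dx_{(c)} with (a < b < c) sorted:
  d(-2*x^2 - 3*y^2 - 2*y*z) includes (∂/∂y)(-2*x^2 - 3*y^2 - 2*y*z) dy = (-6*y - 2*z) dy, which multiplied by dx ∧ dz gives (6*y + 2*z) dx ∧ dy ∧ dz
  d(2*x) includes (∂/∂x)(2*x) dx = (2) dx, which multiplied by dy ∧ dz gives (2) dx ∧ dy ∧ dz
Collecting like 3-forms: d(omega) = (6*y + 2*z + 2) dx ∧ dy ∧ dz.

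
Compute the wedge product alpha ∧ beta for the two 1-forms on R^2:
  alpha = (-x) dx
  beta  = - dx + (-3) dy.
alpha ∧ beta = (3*x) dx ∧ dy

Distribute the wedge, using dx_i ∧ dx_j = -dx_j ∧ dx_i and dx_i ∧ dx_i = 0. For each pair (i, j) with i < j, the coefficient of dx_i ∧ dx_j in alpha ∧ beta is (alpha_i * beta_j - alpha_j * beta_i). Collecting: alpha ∧ beta = (3*x) dx ∧ dy.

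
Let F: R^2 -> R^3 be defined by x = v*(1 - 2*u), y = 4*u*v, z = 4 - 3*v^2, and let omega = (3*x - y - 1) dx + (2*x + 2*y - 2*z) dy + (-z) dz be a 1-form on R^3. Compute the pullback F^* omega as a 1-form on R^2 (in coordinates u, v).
F^* omega = (2*v*(18*u*v + 12*v^2 + v - 15)) du + (36*u^2*v + 24*u*v^2 - 8*u*v - 30*u - 18*v^3 + 27*v - 1) dv

Using F^*(f dg) = (f ∘ F) d(g ∘ F), substitute each coordinate x_i by F_i(u, v) in f_i, and replace dx_i by d F_i = (∂F_i/∂u) du + (∂F_i/∂v) dv.
  For the x component: f_1(F) = -10*u*v + 3*v - 1; d F_1 = (-2*v) du + (1 - 2*u) dv
  For the y component: f_2(F) = 4*u*v + 6*v^2 + 2*v - 8; d F_2 = (4*v) du + (4*u) dv
  For the z component: f_3(F) = 3*v^2 - 4; d F_3 = (0) du + (-6*v) dv
Combining and collecting du, dv coefficients:
  coeff of du: 2*v*(18*u*v + 12*v^2 + v - 15)
  coeff of dv: 36*u^2*v + 24*u*v^2 - 8*u*v - 30*u - 18*v^3 + 27*v - 1
F^* omega = (2*v*(18*u*v + 12*v^2 + v - 15)) du + (36*u^2*v + 24*u*v^2 - 8*u*v - 30*u - 18*v^3 + 27*v - 1) dv.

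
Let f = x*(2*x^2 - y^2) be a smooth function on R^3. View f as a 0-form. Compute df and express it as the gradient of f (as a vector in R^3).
df = (6*x^2 - y^2) dx + (-2*x*y) dy + (0) dz; grad f = (6*x^2 - y^2, -2*x*y, 0)

For a 0-form f, d f = (∂f/∂x) dx + (∂f/∂y) dy + (∂f/∂z) dz. The components of the vector representation are exactly the entries of grad f in Cartesian coordinates:
  ∂f/∂x = 6*x^2 - y^2
  ∂f/∂y = -2*x*y
  ∂f/∂z = 0.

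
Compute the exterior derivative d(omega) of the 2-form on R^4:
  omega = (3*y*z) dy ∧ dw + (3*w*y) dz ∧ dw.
d(omega) = (3*w - 3*y) dy ∧ dz ∧ dw

For a 2-form omega = sum_{i<j} g_{ij} dx_i ∧ dx_j, the exterior derivative is
  d(omega) = sum_{i<j} d(g_{ij}) ∧ dx_i ∧ dx_j = sum_{i<j, k} (∂g_{ij}/∂x_k) dx_k ∧ dx_i ∧ dx_j.
Expand each term, using dx_k ∧ dx_i ∧ dx_j = sgn(permutation) dx_{(a)} ∧ dx_{(b)} ∧ dx_{(c)} with (a < b < c) sorted:
  d(3*y*z) includes (∂/∂z)(3*y*z) dz = (3*y) dz, which multiplied by dy ∧ dw gives (-3*y) dy ∧ dz ∧ dw
  d(3*w*y) includes (∂/∂y)(3*w*y) dy = (3*w) dy, which multiplied by dz ∧ dw gives (3*w) dy ∧ dz ∧ dw
Collecting like 3-forms: d(omega) = (3*w - 3*y) dy ∧ dz ∧ dw.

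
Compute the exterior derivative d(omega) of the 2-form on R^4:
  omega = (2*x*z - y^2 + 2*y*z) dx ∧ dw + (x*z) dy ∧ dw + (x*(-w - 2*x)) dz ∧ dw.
d(omega) = (2*y - z) dx ∧ dy ∧ dw + (-w - 6*x - 2*y) dx ∧ dz ∧ dw + (-x) dy ∧ dz ∧ dw

For a 2-form omega = sum_{i<j} g_{ij} dx_i ∧ dx_j, the exterior derivative is
  d(omega) = sum_{i<j} d(g_{ij}) ∧ dx_i ∧ dx_j = sum_{i<j, k} (∂g_{ij}/∂x_k) dx_k ∧ dx_i ∧ dx_j.
Expand each term, using dx_k ∧ dx_i ∧ dx_j = sgn(permutation) dx_{(a)} ∧ dx_{(b)} ∧ dx_{(c)} with (a < b < c) sorted:
  d(2*x*z - y^2 + 2*y*z) includes (∂/∂y)(2*x*z - y^2 + 2*y*z) dy = (-2*y + 2*z) dy, which multiplied by dx ∧ dw gives (2*y - 2*z) dx ∧ dy ∧ dw
  d(2*x*z - y^2 + 2*y*z) includes (∂/∂z)(2*x*z - y^2 + 2*y*z) dz = (2*x + 2*y) dz, which multiplied by dx ∧ dw gives (-2*x - 2*y) dx ∧ dz ∧ dw
  d(x*z) includes (∂/∂x)(x*z) dx = (z) dx, which multiplied by dy ∧ dw gives (z) dx ∧ dy ∧ dw
  d(x*z) includes (∂/∂z)(x*z) dz = (x) dz, which multiplied by dy ∧ dw gives (-x) dy ∧ dz ∧ dw
  d(x*(-w - 2*x)) includes (∂/∂x)(x*(-w - 2*x)) dx = (-w - 4*x) dx, which multiplied by dz ∧ dw gives (-w - 4*x) dx ∧ dz ∧ dw
Collecting like 3-forms: d(omega) = (2*y - z) dx ∧ dy ∧ dw + (-w - 6*x - 2*y) dx ∧ dz ∧ dw + (-x) dy ∧ dz ∧ dw.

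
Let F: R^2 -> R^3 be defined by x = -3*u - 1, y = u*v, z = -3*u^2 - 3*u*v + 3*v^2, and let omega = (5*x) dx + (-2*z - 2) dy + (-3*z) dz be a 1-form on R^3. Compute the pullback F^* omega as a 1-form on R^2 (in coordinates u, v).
F^* omega = (-54*u^3 - 75*u^2*v + 33*u*v^2 + 45*u + 21*v^3 - 2*v + 15) du + (-21*u^3 + 33*u^2*v + 75*u*v^2 - 2*u - 54*v^3) dv

Using F^*(f dg) = (f ∘ F) d(g ∘ F), substitute each coordinate x_i by F_i(u, v) in f_i, and replace dx_i by d F_i = (∂F_i/∂u) du + (∂F_i/∂v) dv.
  For the x component: f_1(F) = -15*u - 5; d F_1 = (-3) du + (0) dv
  For the y component: f_2(F) = 6*u^2 + 6*u*v - 6*v^2 - 2; d F_2 = (v) du + (u) dv
  For the z component: f_3(F) = 9*u^2 + 9*u*v - 9*v^2; d F_3 = (-6*u - 3*v) du + (-3*u + 6*v) dv
Combining and collecting du, dv coefficients:
  coeff of du: -54*u^3 - 75*u^2*v + 33*u*v^2 + 45*u + 21*v^3 - 2*v + 15
  coeff of dv: -21*u^3 + 33*u^2*v + 75*u*v^2 - 2*u - 54*v^3
F^* omega = (-54*u^3 - 75*u^2*v + 33*u*v^2 + 45*u + 21*v^3 - 2*v + 15) du + (-21*u^3 + 33*u^2*v + 75*u*v^2 - 2*u - 54*v^3) dv.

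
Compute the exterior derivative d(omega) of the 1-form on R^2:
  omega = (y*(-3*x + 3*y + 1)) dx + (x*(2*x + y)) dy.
d(omega) = (7*x - 5*y - 1) dx ∧ dy

For a 1-form omega = sum_i f_i dx_i, the exterior derivative is
  d(omega) = sum_{i < j} (∂f_j/∂x_i - ∂f_i/∂x_j) dx_i ∧ dx_j.
  coefficient of dx ∧ dy: ∂f_2/∂x - ∂f_1/∂y = ∂(x*(2*x + y))/∂x - ∂(y*(-3*x + 3*y + 1))/∂y = 7*x - 5*y - 1
Assembling: d(omega) = (7*x - 5*y - 1) dx ∧ dy.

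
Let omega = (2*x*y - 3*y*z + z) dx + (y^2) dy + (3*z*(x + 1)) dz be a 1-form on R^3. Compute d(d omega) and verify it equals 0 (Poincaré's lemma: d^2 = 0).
d(d omega) = 0

Step 1: d omega = sum_{i<j} (∂f_j/∂x_i - ∂f_i/∂x_j) dx_i ∧ dx_j:
  coeff of dx ∧ dy: -2*x + 3*z
  coeff of dx ∧ dz: 3*y + 3*z - 1
  coeff of dy ∧ dz: 0
Step 2: Apply d again to each 2-form coefficient. The only possible 3-form in R^3 is dx ∧ dy ∧ dz, with coefficient
  ∂(coeff of dy∧dz)/∂x - ∂(coeff of dx∧dz)/∂y + ∂(coeff of dx∧dy)/∂z
  = ∂/∂x (0) - ∂/∂y (3*y + 3*z - 1) + ∂/∂z (-2*x + 3*z).
Each of these terms simplifies to sums of mixed partials that cancel in pairs. The result is 0 (by equality of mixed partials for smooth functions — Schwarz / Clairaut).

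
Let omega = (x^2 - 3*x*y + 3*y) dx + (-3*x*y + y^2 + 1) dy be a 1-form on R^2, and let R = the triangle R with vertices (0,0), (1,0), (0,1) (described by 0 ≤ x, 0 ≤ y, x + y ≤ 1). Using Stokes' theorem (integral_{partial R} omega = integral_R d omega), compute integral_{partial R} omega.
integral_(partial R) omega = -3/2

Stokes: integral_partial_R omega = integral_R d omega with d omega = (∂Q/∂x - ∂P/∂y) dx ∧ dy.
  ∂Q/∂x = -3*y
  ∂P/∂y = 3 - 3*x
  integrand = ∂Q/∂x - ∂P/∂y = 3*x - 3*y - 3.
Integrating over R: integral_0^1 integral_0^{1-x} (3*x - 3*y - 3) dy dx = -3/2.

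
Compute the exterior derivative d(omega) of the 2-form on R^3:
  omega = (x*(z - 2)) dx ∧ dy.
d(omega) = (x) dx ∧ dy ∧ dz

For a 2-form omega = sum_{i<j} g_{ij} dx_i ∧ dx_j, the exterior derivative is
  d(omega) = sum_{i<j} d(g_{ij}) ∧ dx_i ∧ dx_j = sum_{i<j, k} (∂g_{ij}/∂x_k) dx_k ∧ dx_i ∧ dx_j.
Expand each term, using dx_k ∧ dx_i ∧ dx_j = sgn(permutation) dx_{(a)} ∧ dx_{(b)} ∧ dx_{(c)} with (a < b < c) sorted:
  d(x*(z - 2)) includes (∂/∂z)(x*(z - 2)) dz = (x) dz, which multiplied by dx ∧ dy gives (x) dx ∧ dy ∧ dz
Collecting like 3-forms: d(omega) = (x) dx ∧ dy ∧ dz.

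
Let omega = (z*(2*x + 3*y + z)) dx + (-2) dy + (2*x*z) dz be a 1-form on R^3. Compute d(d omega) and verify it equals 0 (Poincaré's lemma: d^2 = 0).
d(d omega) = 0

Step 1: d omega = sum_{i<j} (∂f_j/∂x_i - ∂f_i/∂x_j) dx_i ∧ dx_j:
  coeff of dx ∧ dy: -3*z
  coeff of dx ∧ dz: -2*x - 3*y
  coeff of dy ∧ dz: 0
Step 2: Apply d again to each 2-form coefficient. The only possible 3-form in R^3 is dx ∧ dy ∧ dz, with coefficient
  ∂(coeff of dy∧dz)/∂x - ∂(coeff of dx∧dz)/∂y + ∂(coeff of dx∧dy)/∂z
  = ∂/∂x (0) - ∂/∂y (-2*x - 3*y) + ∂/∂z (-3*z).
Each of these terms simplifies to sums of mixed partials that cancel in pairs. The result is 0 (by equality of mixed partials for smooth functions — Schwarz / Clairaut).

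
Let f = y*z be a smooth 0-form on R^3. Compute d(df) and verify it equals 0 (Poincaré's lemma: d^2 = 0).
d(df) = 0

Step 1: df = sum_i (∂f/∂x_i) dx_i = (0) dx + (z) dy + (y) dz.
Step 2: Apply d again. Using the 1-form formula, the coefficient of dx ∧ dy in d(df) is ∂^2 f/∂x ∂y - ∂^2 f/∂y ∂x = (0) - (0) = 0 (equality of mixed partials for smooth f).
Similarly for dx ∧ dz and dy ∧ dz — all coefficients vanish. So d(df) = 0.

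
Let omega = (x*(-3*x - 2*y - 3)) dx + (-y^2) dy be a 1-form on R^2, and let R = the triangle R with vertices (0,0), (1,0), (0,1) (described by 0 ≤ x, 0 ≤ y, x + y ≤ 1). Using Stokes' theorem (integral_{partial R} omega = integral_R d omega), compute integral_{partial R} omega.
integral_(partial R) omega = 1/3

Stokes: integral_partial_R omega = integral_R d omega with d omega = (∂Q/∂x - ∂P/∂y) dx ∧ dy.
  ∂Q/∂x = 0
  ∂P/∂y = -2*x
  integrand = ∂Q/∂x - ∂P/∂y = 2*x.
Integrating over R: integral_0^1 integral_0^{1-x} (2*x) dy dx = 1/3.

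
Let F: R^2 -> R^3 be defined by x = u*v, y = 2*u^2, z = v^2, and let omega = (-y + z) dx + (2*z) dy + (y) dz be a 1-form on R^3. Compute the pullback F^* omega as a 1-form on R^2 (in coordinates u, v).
F^* omega = (v*(-2*u^2 + 8*u*v + v^2)) du + (u*(-2*u^2 + 4*u*v + v^2)) dv

Using F^*(f dg) = (f ∘ F) d(g ∘ F), substitute each coordinate x_i by F_i(u, v) in f_i, and replace dx_i by d F_i = (∂F_i/∂u) du + (∂F_i/∂v) dv.
  For the x component: f_1(F) = -2*u^2 + v^2; d F_1 = (v) du + (u) dv
  For the y component: f_2(F) = 2*v^2; d F_2 = (4*u) du + (0) dv
  For the z component: f_3(F) = 2*u^2; d F_3 = (0) du + (2*v) dv
Combining and collecting du, dv coefficients:
  coeff of du: v*(-2*u^2 + 8*u*v + v^2)
  coeff of dv: u*(-2*u^2 + 4*u*v + v^2)
F^* omega = (v*(-2*u^2 + 8*u*v + v^2)) du + (u*(-2*u^2 + 4*u*v + v^2)) dv.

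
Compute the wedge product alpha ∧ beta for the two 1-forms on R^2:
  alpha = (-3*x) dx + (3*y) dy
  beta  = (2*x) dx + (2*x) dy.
alpha ∧ beta = (-6*x*(x + y)) dx ∧ dy

Distribute the wedge, using dx_i ∧ dx_j = -dx_j ∧ dx_i and dx_i ∧ dx_i = 0. For each pair (i, j) with i < j, the coefficient of dx_i ∧ dx_j in alpha ∧ beta is (alpha_i * beta_j - alpha_j * beta_i). Collecting: alpha ∧ beta = (-6*x*(x + y)) dx ∧ dy.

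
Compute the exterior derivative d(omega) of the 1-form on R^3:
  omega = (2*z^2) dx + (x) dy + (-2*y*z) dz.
d(omega) = (1) dx ∧ dy + (-4*z) dx ∧ dz + (-2*z) dy ∧ dz

For a 1-form omega = sum_i f_i dx_i, the exterior derivative is
  d(omega) = sum_{i < j} (∂f_j/∂x_i - ∂f_i/∂x_j) dx_i ∧ dx_j.
  coefficient of dx ∧ dy: ∂f_2/∂x - ∂f_1/∂y = ∂(x)/∂x - ∂(2*z^2)/∂y = 1
  coefficient of dx ∧ dz: ∂f_3/∂x - ∂f_1/∂z = ∂(-2*y*z)/∂x - ∂(2*z^2)/∂z = -4*z
  coefficient of dy ∧ dz: ∂f_3/∂y - ∂f_2/∂z = ∂(-2*y*z)/∂y - ∂(x)/∂z = -2*z
Assembling: d(omega) = (1) dx ∧ dy + (-4*z) dx ∧ dz + (-2*z) dy ∧ dz.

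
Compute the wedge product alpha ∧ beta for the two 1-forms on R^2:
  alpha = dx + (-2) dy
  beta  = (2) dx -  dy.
alpha ∧ beta = (3) dx ∧ dy

Distribute the wedge, using dx_i ∧ dx_j = -dx_j ∧ dx_i and dx_i ∧ dx_i = 0. For each pair (i, j) with i < j, the coefficient of dx_i ∧ dx_j in alpha ∧ beta is (alpha_i * beta_j - alpha_j * beta_i). Collecting: alpha ∧ beta = (3) dx ∧ dy.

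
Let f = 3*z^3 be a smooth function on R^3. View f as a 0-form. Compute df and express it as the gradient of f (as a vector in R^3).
df = (0) dx + (0) dy + (9*z^2) dz; grad f = (0, 0, 9*z^2)

For a 0-form f, d f = (∂f/∂x) dx + (∂f/∂y) dy + (∂f/∂z) dz. The components of the vector representation are exactly the entries of grad f in Cartesian coordinates:
  ∂f/∂x = 0
  ∂f/∂y = 0
  ∂f/∂z = 9*z^2.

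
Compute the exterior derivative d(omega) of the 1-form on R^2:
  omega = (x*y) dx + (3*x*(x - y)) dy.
d(omega) = (5*x - 3*y) dx ∧ dy

For a 1-form omega = sum_i f_i dx_i, the exterior derivative is
  d(omega) = sum_{i < j} (∂f_j/∂x_i - ∂f_i/∂x_j) dx_i ∧ dx_j.
  coefficient of dx ∧ dy: ∂f_2/∂x - ∂f_1/∂y = ∂(3*x*(x - y))/∂x - ∂(x*y)/∂y = 5*x - 3*y
Assembling: d(omega) = (5*x - 3*y) dx ∧ dy.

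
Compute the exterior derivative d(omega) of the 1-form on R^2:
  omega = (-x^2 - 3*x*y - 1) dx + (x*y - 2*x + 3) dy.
d(omega) = (3*x + y - 2) dx ∧ dy

For a 1-form omega = sum_i f_i dx_i, the exterior derivative is
  d(omega) = sum_{i < j} (∂f_j/∂x_i - ∂f_i/∂x_j) dx_i ∧ dx_j.
  coefficient of dx ∧ dy: ∂f_2/∂x - ∂f_1/∂y = ∂(x*y - 2*x + 3)/∂x - ∂(-x^2 - 3*x*y - 1)/∂y = 3*x + y - 2
Assembling: d(omega) = (3*x + y - 2) dx ∧ dy.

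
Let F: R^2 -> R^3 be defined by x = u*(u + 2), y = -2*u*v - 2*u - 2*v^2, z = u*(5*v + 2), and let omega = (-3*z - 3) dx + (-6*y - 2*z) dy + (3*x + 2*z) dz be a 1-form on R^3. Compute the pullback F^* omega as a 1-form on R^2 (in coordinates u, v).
F^* omega = (-15*u^2*v - 6*u^2 + 46*u*v^2 + 20*u*v - 14*u - 24*v^3 - 24*v^2 - 6) du + (15*u^3 + 46*u^2*v + 34*u^2 - 32*u*v^2 - 32*u*v - 48*v^3) dv

Using F^*(f dg) = (f ∘ F) d(g ∘ F), substitute each coordinate x_i by F_i(u, v) in f_i, and replace dx_i by d F_i = (∂F_i/∂u) du + (∂F_i/∂v) dv.
  For the x component: f_1(F) = -15*u*v - 6*u - 3; d F_1 = (2*u + 2) du + (0) dv
  For the y component: f_2(F) = 2*u*v + 8*u + 12*v^2; d F_2 = (-2*v - 2) du + (-2*u - 4*v) dv
  For the z component: f_3(F) = u*(3*u + 10*v + 10); d F_3 = (5*v + 2) du + (5*u) dv
Combining and collecting du, dv coefficients:
  coeff of du: -15*u^2*v - 6*u^2 + 46*u*v^2 + 20*u*v - 14*u - 24*v^3 - 24*v^2 - 6
  coeff of dv: 15*u^3 + 46*u^2*v + 34*u^2 - 32*u*v^2 - 32*u*v - 48*v^3
F^* omega = (-15*u^2*v - 6*u^2 + 46*u*v^2 + 20*u*v - 14*u - 24*v^3 - 24*v^2 - 6) du + (15*u^3 + 46*u^2*v + 34*u^2 - 32*u*v^2 - 32*u*v - 48*v^3) dv.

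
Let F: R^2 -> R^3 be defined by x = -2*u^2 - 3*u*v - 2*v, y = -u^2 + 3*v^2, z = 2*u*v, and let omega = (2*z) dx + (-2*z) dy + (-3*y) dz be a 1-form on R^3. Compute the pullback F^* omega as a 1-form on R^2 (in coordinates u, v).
F^* omega = (2*v*(-u^2 - 6*u*v - 9*v^2)) du + (2*u*(3*u^2 - 6*u*v - 21*v^2 - 4*v)) dv

Using F^*(f dg) = (f ∘ F) d(g ∘ F), substitute each coordinate x_i by F_i(u, v) in f_i, and replace dx_i by d F_i = (∂F_i/∂u) du + (∂F_i/∂v) dv.
  For the x component: f_1(F) = 4*u*v; d F_1 = (-4*u - 3*v) du + (-3*u - 2) dv
  For the y component: f_2(F) = -4*u*v; d F_2 = (-2*u) du + (6*v) dv
  For the z component: f_3(F) = 3*u^2 - 9*v^2; d F_3 = (2*v) du + (2*u) dv
Combining and collecting du, dv coefficients:
  coeff of du: 2*v*(-u^2 - 6*u*v - 9*v^2)
  coeff of dv: 2*u*(3*u^2 - 6*u*v - 21*v^2 - 4*v)
F^* omega = (2*v*(-u^2 - 6*u*v - 9*v^2)) du + (2*u*(3*u^2 - 6*u*v - 21*v^2 - 4*v)) dv.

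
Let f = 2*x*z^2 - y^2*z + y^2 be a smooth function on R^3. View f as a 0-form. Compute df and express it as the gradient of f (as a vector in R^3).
df = (2*z^2) dx + (2*y*(1 - z)) dy + (4*x*z - y^2) dz; grad f = (2*z^2, 2*y*(1 - z), 4*x*z - y^2)

For a 0-form f, d f = (∂f/∂x) dx + (∂f/∂y) dy + (∂f/∂z) dz. The components of the vector representation are exactly the entries of grad f in Cartesian coordinates:
  ∂f/∂x = 2*z^2
  ∂f/∂y = 2*y*(1 - z)
  ∂f/∂z = 4*x*z - y^2.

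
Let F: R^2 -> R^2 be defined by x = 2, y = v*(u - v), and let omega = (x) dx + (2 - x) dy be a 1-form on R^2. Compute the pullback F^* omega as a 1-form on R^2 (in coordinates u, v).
F^* omega = 0

Using F^*(f dg) = (f ∘ F) d(g ∘ F), substitute each coordinate x_i by F_i(u, v) in f_i, and replace dx_i by d F_i = (∂F_i/∂u) du + (∂F_i/∂v) dv.
  For the x component: f_1(F) = 2; d F_1 = (0) du + (0) dv
  For the y component: f_2(F) = 0; d F_2 = (v) du + (u - 2*v) dv
Combining and collecting du, dv coefficients:
  coeff of du: 0
  coeff of dv: 0
F^* omega = 0.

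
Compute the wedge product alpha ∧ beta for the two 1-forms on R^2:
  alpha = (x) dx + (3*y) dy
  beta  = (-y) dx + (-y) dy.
alpha ∧ beta = (y*(-x + 3*y)) dx ∧ dy

Distribute the wedge, using dx_i ∧ dx_j = -dx_j ∧ dx_i and dx_i ∧ dx_i = 0. For each pair (i, j) with i < j, the coefficient of dx_i ∧ dx_j in alpha ∧ beta is (alpha_i * beta_j - alpha_j * beta_i). Collecting: alpha ∧ beta = (y*(-x + 3*y)) dx ∧ dy.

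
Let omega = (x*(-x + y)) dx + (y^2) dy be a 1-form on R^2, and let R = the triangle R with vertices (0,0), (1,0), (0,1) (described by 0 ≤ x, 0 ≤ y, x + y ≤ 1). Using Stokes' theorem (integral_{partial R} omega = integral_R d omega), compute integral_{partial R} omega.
integral_(partial R) omega = -1/6

Stokes: integral_partial_R omega = integral_R d omega with d omega = (∂Q/∂x - ∂P/∂y) dx ∧ dy.
  ∂Q/∂x = 0
  ∂P/∂y = x
  integrand = ∂Q/∂x - ∂P/∂y = -x.
Integrating over R: integral_0^1 integral_0^{1-x} (-x) dy dx = -1/6.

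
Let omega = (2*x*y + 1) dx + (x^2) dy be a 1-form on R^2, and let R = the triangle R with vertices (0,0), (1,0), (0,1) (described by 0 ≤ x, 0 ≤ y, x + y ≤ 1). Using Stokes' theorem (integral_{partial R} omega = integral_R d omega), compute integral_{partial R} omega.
integral_(partial R) omega = 0

Stokes: integral_partial_R omega = integral_R d omega with d omega = (∂Q/∂x - ∂P/∂y) dx ∧ dy.
  ∂Q/∂x = 2*x
  ∂P/∂y = 2*x
  integrand = ∂Q/∂x - ∂P/∂y = 0.
Integrating over R: integral_0^1 integral_0^{1-x} (0) dy dx = 0.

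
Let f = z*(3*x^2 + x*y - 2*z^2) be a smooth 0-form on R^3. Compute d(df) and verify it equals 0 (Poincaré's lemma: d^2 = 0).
d(df) = 0

Step 1: df = sum_i (∂f/∂x_i) dx_i = (z*(6*x + y)) dx + (x*z) dy + (3*x^2 + x*y - 6*z^2) dz.
Step 2: Apply d again. Using the 1-form formula, the coefficient of dx ∧ dy in d(df) is ∂^2 f/∂x ∂y - ∂^2 f/∂y ∂x = (z) - (z) = 0 (equality of mixed partials for smooth f).
Similarly for dx ∧ dz and dy ∧ dz — all coefficients vanish. So d(df) = 0.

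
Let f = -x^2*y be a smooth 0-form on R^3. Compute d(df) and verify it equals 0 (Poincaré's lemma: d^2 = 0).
d(df) = 0

Step 1: df = sum_i (∂f/∂x_i) dx_i = (-2*x*y) dx + (-x^2) dy + (0) dz.
Step 2: Apply d again. Using the 1-form formula, the coefficient of dx ∧ dy in d(df) is ∂^2 f/∂x ∂y - ∂^2 f/∂y ∂x = (-2*x) - (-2*x) = 0 (equality of mixed partials for smooth f).
Similarly for dx ∧ dz and dy ∧ dz — all coefficients vanish. So d(df) = 0.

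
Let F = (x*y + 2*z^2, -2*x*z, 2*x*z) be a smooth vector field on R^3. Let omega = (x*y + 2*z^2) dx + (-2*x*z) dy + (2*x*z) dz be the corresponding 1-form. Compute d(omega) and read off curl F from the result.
d(omega) = (2*x) dy ∧ dz + (2*z) dz ∧ dx + (-x - 2*z) dx ∧ dy; curl F = (2*x, 2*z, -x - 2*z)

d omega = sum_{i<j} (∂f_j/∂x_i - ∂f_i/∂x_j) dx_i ∧ dx_j. Under the identification (dy ∧ dz, dz ∧ dx, dx ∧ dy) ↔ (e_x, e_y, e_z), the coefficients are exactly the components of curl F. Compute:
  ∂R/∂y - ∂Q/∂z = (0) - (-2*x) = 2*x
  ∂P/∂z - ∂R/∂x = (4*z) - (2*z) = 2*z
  ∂Q/∂x - ∂P/∂y = (-2*z) - (x) = -x - 2*z.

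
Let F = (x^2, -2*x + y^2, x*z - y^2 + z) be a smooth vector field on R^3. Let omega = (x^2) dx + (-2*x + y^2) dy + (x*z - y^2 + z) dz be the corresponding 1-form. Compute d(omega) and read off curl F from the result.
d(omega) = (-2*y) dy ∧ dz + (-z) dz ∧ dx + (-2) dx ∧ dy; curl F = (-2*y, -z, -2)

d omega = sum_{i<j} (∂f_j/∂x_i - ∂f_i/∂x_j) dx_i ∧ dx_j. Under the identification (dy ∧ dz, dz ∧ dx, dx ∧ dy) ↔ (e_x, e_y, e_z), the coefficients are exactly the components of curl F. Compute:
  ∂R/∂y - ∂Q/∂z = (-2*y) - (0) = -2*y
  ∂P/∂z - ∂R/∂x = (0) - (z) = -z
  ∂Q/∂x - ∂P/∂y = (-2) - (0) = -2.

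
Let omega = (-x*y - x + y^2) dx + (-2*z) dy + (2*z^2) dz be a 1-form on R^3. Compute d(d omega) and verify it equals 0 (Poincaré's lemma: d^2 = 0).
d(d omega) = 0

Step 1: d omega = sum_{i<j} (∂f_j/∂x_i - ∂f_i/∂x_j) dx_i ∧ dx_j:
  coeff of dx ∧ dy: x - 2*y
  coeff of dx ∧ dz: 0
  coeff of dy ∧ dz: 2
Step 2: Apply d again to each 2-form coefficient. The only possible 3-form in R^3 is dx ∧ dy ∧ dz, with coefficient
  ∂(coeff of dy∧dz)/∂x - ∂(coeff of dx∧dz)/∂y + ∂(coeff of dx∧dy)/∂z
  = ∂/∂x (2) - ∂/∂y (0) + ∂/∂z (x - 2*y).
Each of these terms simplifies to sums of mixed partials that cancel in pairs. The result is 0 (by equality of mixed partials for smooth functions — Schwarz / Clairaut).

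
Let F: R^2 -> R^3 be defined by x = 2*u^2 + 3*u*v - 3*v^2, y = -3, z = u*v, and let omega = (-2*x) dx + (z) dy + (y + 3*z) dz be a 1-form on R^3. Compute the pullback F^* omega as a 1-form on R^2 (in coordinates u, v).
F^* omega = (-16*u^3 - 36*u^2*v + 9*u*v^2 + 18*v^3 - 3*v) du + (-12*u^3 + 9*u^2*v + 54*u*v^2 - 3*u - 36*v^3) dv

Using F^*(f dg) = (f ∘ F) d(g ∘ F), substitute each coordinate x_i by F_i(u, v) in f_i, and replace dx_i by d F_i = (∂F_i/∂u) du + (∂F_i/∂v) dv.
  For the x component: f_1(F) = -4*u^2 - 6*u*v + 6*v^2; d F_1 = (4*u + 3*v) du + (3*u - 6*v) dv
  For the y component: f_2(F) = u*v; d F_2 = (0) du + (0) dv
  For the z component: f_3(F) = 3*u*v - 3; d F_3 = (v) du + (u) dv
Combining and collecting du, dv coefficients:
  coeff of du: -16*u^3 - 36*u^2*v + 9*u*v^2 + 18*v^3 - 3*v
  coeff of dv: -12*u^3 + 9*u^2*v + 54*u*v^2 - 3*u - 36*v^3
F^* omega = (-16*u^3 - 36*u^2*v + 9*u*v^2 + 18*v^3 - 3*v) du + (-12*u^3 + 9*u^2*v + 54*u*v^2 - 3*u - 36*v^3) dv.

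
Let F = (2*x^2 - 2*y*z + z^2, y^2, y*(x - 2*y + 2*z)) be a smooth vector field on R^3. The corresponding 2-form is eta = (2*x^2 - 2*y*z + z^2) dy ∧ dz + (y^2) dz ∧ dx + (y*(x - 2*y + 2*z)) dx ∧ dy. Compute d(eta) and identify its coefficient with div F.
d(eta) = (4*x + 4*y) dx ∧ dy ∧ dz; div F = 4*x + 4*y

For a 2-form in R^3 of the form above, applying d gives a 3-form with coefficient ∂P/∂x + ∂Q/∂y + ∂R/∂z:
  ∂P/∂x = 4*x
  ∂Q/∂y = 2*y
  ∂R/∂z = 2*y
Sum = 4*x + 4*y, which is exactly div F.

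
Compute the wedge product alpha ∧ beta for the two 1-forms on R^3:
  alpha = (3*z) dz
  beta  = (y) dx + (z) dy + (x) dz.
alpha ∧ beta = (-3*y*z) dx ∧ dz + (-3*z^2) dy ∧ dz

Distribute the wedge, using dx_i ∧ dx_j = -dx_j ∧ dx_i and dx_i ∧ dx_i = 0. For each pair (i, j) with i < j, the coefficient of dx_i ∧ dx_j in alpha ∧ beta is (alpha_i * beta_j - alpha_j * beta_i). Collecting: alpha ∧ beta = (-3*y*z) dx ∧ dz + (-3*z^2) dy ∧ dz.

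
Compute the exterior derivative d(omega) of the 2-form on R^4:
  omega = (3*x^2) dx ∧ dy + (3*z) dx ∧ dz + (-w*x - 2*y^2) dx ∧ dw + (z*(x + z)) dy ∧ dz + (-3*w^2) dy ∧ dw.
d(omega) = (4*y) dx ∧ dy ∧ dw + (z) dx ∧ dy ∧ dz

For a 2-form omega = sum_{i<j} g_{ij} dx_i ∧ dx_j, the exterior derivative is
  d(omega) = sum_{i<j} d(g_{ij}) ∧ dx_i ∧ dx_j = sum_{i<j, k} (∂g_{ij}/∂x_k) dx_k ∧ dx_i ∧ dx_j.
Expand each term, using dx_k ∧ dx_i ∧ dx_j = sgn(permutation) dx_{(a)} ∧ dx_{(b)} ∧ dx_{(c)} with (a < b < c) sorted:
  d(-w*x - 2*y^2) includes (∂/∂y)(-w*x - 2*y^2) dy = (-4*y) dy, which multiplied by dx ∧ dw gives (4*y) dx ∧ dy ∧ dw
  d(z*(x + z)) includes (∂/∂x)(z*(x + z)) dx = (z) dx, which multiplied by dy ∧ dz gives (z) dx ∧ dy ∧ dz
Collecting like 3-forms: d(omega) = (4*y) dx ∧ dy ∧ dw + (z) dx ∧ dy ∧ dz.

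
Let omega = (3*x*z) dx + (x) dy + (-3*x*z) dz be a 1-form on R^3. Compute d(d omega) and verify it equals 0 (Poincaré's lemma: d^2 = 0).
d(d omega) = 0

Step 1: d omega = sum_{i<j} (∂f_j/∂x_i - ∂f_i/∂x_j) dx_i ∧ dx_j:
  coeff of dx ∧ dy: 1
  coeff of dx ∧ dz: -3*x - 3*z
  coeff of dy ∧ dz: 0
Step 2: Apply d again to each 2-form coefficient. The only possible 3-form in R^3 is dx ∧ dy ∧ dz, with coefficient
  ∂(coeff of dy∧dz)/∂x - ∂(coeff of dx∧dz)/∂y + ∂(coeff of dx∧dy)/∂z
  = ∂/∂x (0) - ∂/∂y (-3*x - 3*z) + ∂/∂z (1).
Each of these terms simplifies to sums of mixed partials that cancel in pairs. The result is 0 (by equality of mixed partials for smooth functions — Schwarz / Clairaut).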